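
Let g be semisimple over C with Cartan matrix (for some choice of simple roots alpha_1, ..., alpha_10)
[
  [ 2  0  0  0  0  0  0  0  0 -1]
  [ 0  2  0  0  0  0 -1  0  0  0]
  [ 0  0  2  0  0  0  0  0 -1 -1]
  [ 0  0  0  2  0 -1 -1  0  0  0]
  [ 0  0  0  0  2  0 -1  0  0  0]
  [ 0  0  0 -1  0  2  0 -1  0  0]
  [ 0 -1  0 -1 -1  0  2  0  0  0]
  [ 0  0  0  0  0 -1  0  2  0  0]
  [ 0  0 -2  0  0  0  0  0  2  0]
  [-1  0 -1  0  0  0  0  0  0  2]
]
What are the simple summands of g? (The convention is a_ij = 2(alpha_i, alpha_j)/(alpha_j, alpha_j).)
type C_4 + type D_6

The diagram associated to this matrix has two connected components: the simple roots {alpha_1, alpha_3, alpha_9, alpha_10} form a chain of 4 nodes with a double edge at one end; the terminal node there is the unique long simple root (C_4), and {alpha_2, alpha_4, alpha_5, alpha_6, alpha_7, alpha_8} form a chain of 4 nodes with a fork of two nodes at one end (D_6). A semisimple Lie algebra decomposes uniquely as the direct sum of simple ideals, one per connected component of its Dynkin diagram, so g ≅ C_4 ⊕ D_6 (dimension 36 + 66 = 102).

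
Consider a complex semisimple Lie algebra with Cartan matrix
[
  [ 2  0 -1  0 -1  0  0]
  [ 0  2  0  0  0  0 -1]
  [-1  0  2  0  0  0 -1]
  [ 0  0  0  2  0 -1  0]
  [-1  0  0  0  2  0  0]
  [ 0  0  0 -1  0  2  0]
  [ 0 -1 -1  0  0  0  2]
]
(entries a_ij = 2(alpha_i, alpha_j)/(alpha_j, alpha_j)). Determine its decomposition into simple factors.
The diagram associated to this matrix has two connected components: the simple roots {alpha_4, alpha_6} form a chain of 2 nodes with single edges (A_2), and {alpha_1, alpha_2, alpha_3, alpha_5, alpha_7} form a chain of 5 nodes with single edges (A_5). A semisimple Lie algebra decomposes uniquely as the direct sum of simple ideals, one per connected component of its Dynkin diagram, so g ≅ A_2 ⊕ A_5 (dimension 8 + 35 = 43).

A_2 (sl(3)) + A_5 (sl(6))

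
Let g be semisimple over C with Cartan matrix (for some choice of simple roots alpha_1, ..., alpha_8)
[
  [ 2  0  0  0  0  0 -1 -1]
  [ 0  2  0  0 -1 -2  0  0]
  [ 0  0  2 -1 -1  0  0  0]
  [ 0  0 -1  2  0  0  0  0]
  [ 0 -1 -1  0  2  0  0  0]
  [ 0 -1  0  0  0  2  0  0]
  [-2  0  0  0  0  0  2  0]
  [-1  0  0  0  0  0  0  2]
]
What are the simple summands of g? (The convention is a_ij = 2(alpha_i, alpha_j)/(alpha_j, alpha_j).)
B5 + C3

The diagram associated to this matrix has two connected components: the simple roots {alpha_2, alpha_3, alpha_4, alpha_5, alpha_6} form a chain of 5 nodes with a double edge at one end; the terminal node there is the unique short simple root (B_5), and {alpha_1, alpha_7, alpha_8} form a chain of 3 nodes with a double edge at one end; the terminal node there is the unique long simple root (C_3). A semisimple Lie algebra decomposes uniquely as the direct sum of simple ideals, one per connected component of its Dynkin diagram, so g ≅ B_5 ⊕ C_3 (dimension 55 + 21 = 76).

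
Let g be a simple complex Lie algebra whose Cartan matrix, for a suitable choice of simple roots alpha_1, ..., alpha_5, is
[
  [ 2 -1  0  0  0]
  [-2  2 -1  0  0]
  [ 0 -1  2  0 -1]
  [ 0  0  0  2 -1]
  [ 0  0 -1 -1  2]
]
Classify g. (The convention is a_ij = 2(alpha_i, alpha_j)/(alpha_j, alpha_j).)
B5

The matrix has rank 5 with 2's on the diagonal. Reading the off-diagonal entries as Dynkin edges (a single edge where a_ij = a_ji = -1; a double or triple edge where a_ij * a_ji = 2 or 3), the diagram is a chain of 5 nodes with a double edge at one end; the terminal node there is the unique short simple root (B_5). One simple-root ordering that puts it in standard form is (alpha_4, alpha_5, alpha_3, alpha_2, alpha_1). So the algebra is type B_5, i.e. so(11).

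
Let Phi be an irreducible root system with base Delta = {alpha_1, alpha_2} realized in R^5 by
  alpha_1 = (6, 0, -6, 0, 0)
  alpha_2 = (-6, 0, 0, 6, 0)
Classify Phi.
A_2

Compute the Cartan integers a_ij = 2(alpha_i, alpha_j)/(alpha_j, alpha_j); the resulting 2x2 Cartan matrix is
[[2, -1], [-1, 2]].
All simple roots have the same length, so the diagram is simply laced. The associated Dynkin diagram is a chain of 2 nodes with single edges (A_2), so the type is A_2 (the algebra sl(3)).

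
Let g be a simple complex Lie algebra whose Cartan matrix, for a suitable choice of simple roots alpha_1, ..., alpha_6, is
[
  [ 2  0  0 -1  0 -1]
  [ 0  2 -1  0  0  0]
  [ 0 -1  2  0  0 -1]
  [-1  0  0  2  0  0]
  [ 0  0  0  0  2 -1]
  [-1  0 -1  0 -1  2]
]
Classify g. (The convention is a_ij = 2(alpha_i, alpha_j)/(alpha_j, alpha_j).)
type E_6

The matrix has rank 6 with 2's on the diagonal. Reading the off-diagonal entries as Dynkin edges (a single edge where a_ij = a_ji = -1; a double or triple edge where a_ij * a_ji = 2 or 3), the diagram is a chain of 5 nodes with one extra node attached to the third node from one end (E_6). One simple-root ordering that puts it in standard form is (alpha_2, alpha_5, alpha_3, alpha_6, alpha_1, alpha_4). So the algebra is type E_6.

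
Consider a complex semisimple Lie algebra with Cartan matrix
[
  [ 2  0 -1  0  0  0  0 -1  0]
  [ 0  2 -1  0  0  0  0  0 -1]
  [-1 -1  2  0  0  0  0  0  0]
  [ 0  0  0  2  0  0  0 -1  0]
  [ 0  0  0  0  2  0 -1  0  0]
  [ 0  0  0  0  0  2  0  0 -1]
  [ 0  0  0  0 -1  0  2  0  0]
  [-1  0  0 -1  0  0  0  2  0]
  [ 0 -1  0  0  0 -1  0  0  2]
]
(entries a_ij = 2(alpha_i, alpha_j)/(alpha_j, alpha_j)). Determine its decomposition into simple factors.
The diagram associated to this matrix has two connected components: the simple roots {alpha_5, alpha_7} form a chain of 2 nodes with single edges (A_2), and {alpha_1, alpha_2, alpha_3, alpha_4, alpha_6, alpha_8, alpha_9} form a chain of 7 nodes with single edges (A_7). A semisimple Lie algebra decomposes uniquely as the direct sum of simple ideals, one per connected component of its Dynkin diagram, so g ≅ A_2 ⊕ A_7 (dimension 8 + 63 = 71).

type A_2 ⊕ type A_7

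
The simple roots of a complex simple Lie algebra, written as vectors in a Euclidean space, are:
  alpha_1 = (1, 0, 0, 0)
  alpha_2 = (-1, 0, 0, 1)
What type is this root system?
Compute the Cartan integers a_ij = 2(alpha_i, alpha_j)/(alpha_j, alpha_j); the resulting 2x2 Cartan matrix is
[[2, -1], [-2, 2]].
The roots have two lengths (squared-length ratio 2:1); the short ones are alpha_{1}. The associated Dynkin diagram is a chain of 2 nodes with a double edge at one end; the terminal node there is the unique short simple root (B_2), so the type is B_2 (the algebra so(5)).

B_2 (so(5))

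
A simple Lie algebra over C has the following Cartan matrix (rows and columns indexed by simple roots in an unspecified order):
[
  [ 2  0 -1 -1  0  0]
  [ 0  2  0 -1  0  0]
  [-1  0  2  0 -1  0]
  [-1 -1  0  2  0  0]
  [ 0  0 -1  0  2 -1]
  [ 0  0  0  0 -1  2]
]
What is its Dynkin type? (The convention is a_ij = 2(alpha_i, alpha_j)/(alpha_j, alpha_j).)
The matrix has rank 6 with 2's on the diagonal. Reading the off-diagonal entries as Dynkin edges (a single edge where a_ij = a_ji = -1; a double or triple edge where a_ij * a_ji = 2 or 3), the diagram is a chain of 6 nodes with single edges (A_6). One simple-root ordering that puts it in standard form is (alpha_2, alpha_4, alpha_1, alpha_3, alpha_5, alpha_6). So the algebra is type A_6, i.e. sl(7).

A_6 (sl(7))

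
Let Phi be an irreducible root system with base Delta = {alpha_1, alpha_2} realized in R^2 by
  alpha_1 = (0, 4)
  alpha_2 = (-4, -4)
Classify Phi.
Compute the Cartan integers a_ij = 2(alpha_i, alpha_j)/(alpha_j, alpha_j); the resulting 2x2 Cartan matrix is
[[2, -1], [-2, 2]].
The roots have two lengths (squared-length ratio 2:1); the short ones are alpha_{1}. The associated Dynkin diagram is a chain of 2 nodes with a double edge at one end; the terminal node there is the unique short simple root (B_2), so the type is B_2 (the algebra so(5)).

B2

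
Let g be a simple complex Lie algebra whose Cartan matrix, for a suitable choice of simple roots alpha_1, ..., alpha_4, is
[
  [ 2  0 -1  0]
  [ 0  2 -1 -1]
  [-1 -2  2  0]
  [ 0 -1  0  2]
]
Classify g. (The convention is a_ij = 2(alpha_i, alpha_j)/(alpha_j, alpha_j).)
The matrix has rank 4 with 2's on the diagonal. Reading the off-diagonal entries as Dynkin edges (a single edge where a_ij = a_ji = -1; a double or triple edge where a_ij * a_ji = 2 or 3), the diagram is a chain of 4 nodes with a double edge between the middle two (F_4). One simple-root ordering that puts it in standard form is (alpha_1, alpha_3, alpha_2, alpha_4). So the algebra is type F_4.

F_4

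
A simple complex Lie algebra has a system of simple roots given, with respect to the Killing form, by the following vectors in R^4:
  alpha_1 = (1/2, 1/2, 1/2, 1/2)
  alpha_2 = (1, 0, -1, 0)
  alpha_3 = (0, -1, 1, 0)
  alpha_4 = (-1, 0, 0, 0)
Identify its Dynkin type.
type F_4

Compute the Cartan integers a_ij = 2(alpha_i, alpha_j)/(alpha_j, alpha_j); the resulting 4x4 Cartan matrix is
[[2, 0, 0, -1], [0, 2, -1, -2], [0, -1, 2, 0], [-1, -1, 0, 2]].
The roots have two lengths (squared-length ratio 2:1); the short ones are alpha_{1,4}. The associated Dynkin diagram is a chain of 4 nodes with a double edge between the middle two (F_4), so the type is F_4.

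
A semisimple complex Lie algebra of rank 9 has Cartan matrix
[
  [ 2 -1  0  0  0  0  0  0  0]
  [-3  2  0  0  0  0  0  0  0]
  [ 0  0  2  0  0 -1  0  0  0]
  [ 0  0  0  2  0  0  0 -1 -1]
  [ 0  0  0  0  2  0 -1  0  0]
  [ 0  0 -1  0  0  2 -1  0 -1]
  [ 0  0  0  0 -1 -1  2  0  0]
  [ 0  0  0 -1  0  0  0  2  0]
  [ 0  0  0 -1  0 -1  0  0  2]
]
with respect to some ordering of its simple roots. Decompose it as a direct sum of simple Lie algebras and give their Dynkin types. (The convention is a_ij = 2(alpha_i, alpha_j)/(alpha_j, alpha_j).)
The diagram associated to this matrix has two connected components: the simple roots {alpha_3, alpha_4, alpha_5, alpha_6, alpha_7, alpha_8, alpha_9} form a chain of 6 nodes with one extra node attached to the third node from one end (E_7), and {alpha_1, alpha_2} form two nodes joined by a triple edge (G_2). A semisimple Lie algebra decomposes uniquely as the direct sum of simple ideals, one per connected component of its Dynkin diagram, so g ≅ E_7 ⊕ G_2 (dimension 133 + 14 = 147).

E_7 + G_2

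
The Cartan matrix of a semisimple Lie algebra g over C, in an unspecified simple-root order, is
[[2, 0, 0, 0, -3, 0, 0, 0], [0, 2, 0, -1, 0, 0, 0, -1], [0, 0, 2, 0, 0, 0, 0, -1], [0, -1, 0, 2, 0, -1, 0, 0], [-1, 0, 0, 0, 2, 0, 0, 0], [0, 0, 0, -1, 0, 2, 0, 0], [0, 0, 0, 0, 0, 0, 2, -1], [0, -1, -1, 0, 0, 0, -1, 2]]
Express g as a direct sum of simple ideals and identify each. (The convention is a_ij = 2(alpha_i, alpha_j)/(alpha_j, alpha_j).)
D_6 + G_2

The diagram associated to this matrix has two connected components: the simple roots {alpha_2, alpha_3, alpha_4, alpha_6, alpha_7, alpha_8} form a chain of 4 nodes with a fork of two nodes at one end (D_6), and {alpha_1, alpha_5} form two nodes joined by a triple edge (G_2). A semisimple Lie algebra decomposes uniquely as the direct sum of simple ideals, one per connected component of its Dynkin diagram, so g ≅ D_6 ⊕ G_2 (dimension 66 + 14 = 80).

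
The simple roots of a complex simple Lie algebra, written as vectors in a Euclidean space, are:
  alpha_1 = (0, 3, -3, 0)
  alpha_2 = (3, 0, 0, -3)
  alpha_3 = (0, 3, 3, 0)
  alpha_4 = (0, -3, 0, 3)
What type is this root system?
Compute the Cartan integers a_ij = 2(alpha_i, alpha_j)/(alpha_j, alpha_j); the resulting 4x4 Cartan matrix is
[[2, 0, 0, -1], [0, 2, 0, -1], [0, 0, 2, -1], [-1, -1, -1, 2]].
All simple roots have the same length, so the diagram is simply laced. The associated Dynkin diagram is a chain of 2 nodes with a fork of two nodes at one end (D_4), so the type is D_4 (the algebra so(8)).

type D_4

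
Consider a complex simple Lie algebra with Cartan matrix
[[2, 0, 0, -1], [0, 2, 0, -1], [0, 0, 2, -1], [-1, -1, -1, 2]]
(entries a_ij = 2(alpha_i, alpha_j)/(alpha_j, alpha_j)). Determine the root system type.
type D_4

The matrix has rank 4 with 2's on the diagonal. Reading the off-diagonal entries as Dynkin edges (a single edge where a_ij = a_ji = -1; a double or triple edge where a_ij * a_ji = 2 or 3), the diagram is a chain of 2 nodes with a fork of two nodes at one end (D_4). One simple-root ordering that puts it in standard form is (alpha_3, alpha_4, alpha_2, alpha_1). So the algebra is type D_4, i.e. so(8).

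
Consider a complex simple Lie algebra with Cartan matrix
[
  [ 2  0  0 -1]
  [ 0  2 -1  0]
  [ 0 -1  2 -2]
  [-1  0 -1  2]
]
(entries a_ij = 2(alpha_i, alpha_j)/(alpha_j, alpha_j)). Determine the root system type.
The matrix has rank 4 with 2's on the diagonal. Reading the off-diagonal entries as Dynkin edges (a single edge where a_ij = a_ji = -1; a double or triple edge where a_ij * a_ji = 2 or 3), the diagram is a chain of 4 nodes with a double edge between the middle two (F_4). One simple-root ordering that puts it in standard form is (alpha_2, alpha_3, alpha_4, alpha_1). So the algebra is type F_4.

F_4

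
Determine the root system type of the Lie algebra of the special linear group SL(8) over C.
A_7

This is sl(8), which has dimension 8^2 - 1 = 63 and rank 8 - 1 = 7 (a Cartan subalgebra is the diagonal traceless matrices). In the classification of classical Lie algebras, the special linear algebra sl(n+1) has type A_n; here n = 7, so the Dynkin diagram is a chain of 7 nodes with single edges (A_7). Hence the type is A_7.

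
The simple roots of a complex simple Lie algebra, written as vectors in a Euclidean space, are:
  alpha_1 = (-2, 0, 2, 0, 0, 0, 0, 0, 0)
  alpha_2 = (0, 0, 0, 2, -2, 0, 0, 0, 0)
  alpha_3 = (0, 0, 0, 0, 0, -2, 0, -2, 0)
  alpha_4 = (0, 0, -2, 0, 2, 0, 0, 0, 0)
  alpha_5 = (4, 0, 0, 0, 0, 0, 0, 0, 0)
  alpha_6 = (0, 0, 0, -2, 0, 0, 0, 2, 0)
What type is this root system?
C6

Compute the Cartan integers a_ij = 2(alpha_i, alpha_j)/(alpha_j, alpha_j); the resulting 6x6 Cartan matrix is
[[2, 0, 0, -1, -1, 0], [0, 2, 0, -1, 0, -1], [0, 0, 2, 0, 0, -1], [-1, -1, 0, 2, 0, 0], [-2, 0, 0, 0, 2, 0], [0, -1, -1, 0, 0, 2]].
The roots have two lengths (squared-length ratio 2:1); the short ones are alpha_{1,2,3,4,6}. The associated Dynkin diagram is a chain of 6 nodes with a double edge at one end; the terminal node there is the unique long simple root (C_6), so the type is C_6 (the algebra sp(12)).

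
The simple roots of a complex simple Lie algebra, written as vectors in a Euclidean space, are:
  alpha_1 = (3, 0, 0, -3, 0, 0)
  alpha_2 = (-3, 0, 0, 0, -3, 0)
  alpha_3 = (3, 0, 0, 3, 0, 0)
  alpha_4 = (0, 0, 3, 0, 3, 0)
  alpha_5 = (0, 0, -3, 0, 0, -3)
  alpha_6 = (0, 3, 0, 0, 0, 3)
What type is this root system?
type D_6

Compute the Cartan integers a_ij = 2(alpha_i, alpha_j)/(alpha_j, alpha_j); the resulting 6x6 Cartan matrix is
[[2, -1, 0, 0, 0, 0], [-1, 2, -1, -1, 0, 0], [0, -1, 2, 0, 0, 0], [0, -1, 0, 2, -1, 0], [0, 0, 0, -1, 2, -1], [0, 0, 0, 0, -1, 2]].
All simple roots have the same length, so the diagram is simply laced. The associated Dynkin diagram is a chain of 4 nodes with a fork of two nodes at one end (D_6), so the type is D_6 (the algebra so(12)).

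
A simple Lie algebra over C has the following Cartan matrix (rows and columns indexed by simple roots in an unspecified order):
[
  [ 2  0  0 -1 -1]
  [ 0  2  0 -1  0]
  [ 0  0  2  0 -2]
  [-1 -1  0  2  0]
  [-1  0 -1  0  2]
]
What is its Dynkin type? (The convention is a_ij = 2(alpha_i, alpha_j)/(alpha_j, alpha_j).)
The matrix has rank 5 with 2's on the diagonal. Reading the off-diagonal entries as Dynkin edges (a single edge where a_ij = a_ji = -1; a double or triple edge where a_ij * a_ji = 2 or 3), the diagram is a chain of 5 nodes with a double edge at one end; the terminal node there is the unique long simple root (C_5). One simple-root ordering that puts it in standard form is (alpha_2, alpha_4, alpha_1, alpha_5, alpha_3). So the algebra is type C_5, i.e. sp(10).

type C_5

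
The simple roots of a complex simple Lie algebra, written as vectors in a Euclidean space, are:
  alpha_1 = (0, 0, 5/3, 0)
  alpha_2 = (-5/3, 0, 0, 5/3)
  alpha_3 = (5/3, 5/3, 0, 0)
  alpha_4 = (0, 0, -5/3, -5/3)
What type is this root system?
B4

Compute the Cartan integers a_ij = 2(alpha_i, alpha_j)/(alpha_j, alpha_j); the resulting 4x4 Cartan matrix is
[[2, 0, 0, -1], [0, 2, -1, -1], [0, -1, 2, 0], [-2, -1, 0, 2]].
The roots have two lengths (squared-length ratio 2:1); the short ones are alpha_{1}. The associated Dynkin diagram is a chain of 4 nodes with a double edge at one end; the terminal node there is the unique short simple root (B_4), so the type is B_4 (the algebra so(9)).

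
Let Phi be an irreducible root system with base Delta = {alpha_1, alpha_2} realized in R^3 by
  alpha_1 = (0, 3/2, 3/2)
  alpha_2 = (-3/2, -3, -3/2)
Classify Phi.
Compute the Cartan integers a_ij = 2(alpha_i, alpha_j)/(alpha_j, alpha_j); the resulting 2x2 Cartan matrix is
[[2, -1], [-3, 2]].
The roots have two lengths (squared-length ratio 3:1); the short ones are alpha_{1}. The associated Dynkin diagram is two nodes joined by a triple edge (G_2), so the type is G_2.

G2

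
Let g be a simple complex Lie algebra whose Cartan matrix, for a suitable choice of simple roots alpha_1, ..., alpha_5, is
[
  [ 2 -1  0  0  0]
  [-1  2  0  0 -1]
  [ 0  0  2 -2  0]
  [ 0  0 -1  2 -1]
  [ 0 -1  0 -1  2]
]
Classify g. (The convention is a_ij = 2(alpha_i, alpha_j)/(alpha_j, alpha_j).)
The matrix has rank 5 with 2's on the diagonal. Reading the off-diagonal entries as Dynkin edges (a single edge where a_ij = a_ji = -1; a double or triple edge where a_ij * a_ji = 2 or 3), the diagram is a chain of 5 nodes with a double edge at one end; the terminal node there is the unique long simple root (C_5). One simple-root ordering that puts it in standard form is (alpha_1, alpha_2, alpha_5, alpha_4, alpha_3). So the algebra is type C_5, i.e. sp(10).

C5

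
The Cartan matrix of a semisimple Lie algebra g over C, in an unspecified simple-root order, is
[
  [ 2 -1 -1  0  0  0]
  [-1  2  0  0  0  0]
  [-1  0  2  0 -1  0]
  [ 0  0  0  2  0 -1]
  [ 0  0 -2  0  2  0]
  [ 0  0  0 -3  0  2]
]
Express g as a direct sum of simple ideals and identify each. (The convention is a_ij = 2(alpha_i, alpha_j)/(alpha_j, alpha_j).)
type C_4 ⊕ type G_2

The diagram associated to this matrix has two connected components: the simple roots {alpha_1, alpha_2, alpha_3, alpha_5} form a chain of 4 nodes with a double edge at one end; the terminal node there is the unique long simple root (C_4), and {alpha_4, alpha_6} form two nodes joined by a triple edge (G_2). A semisimple Lie algebra decomposes uniquely as the direct sum of simple ideals, one per connected component of its Dynkin diagram, so g ≅ C_4 ⊕ G_2 (dimension 36 + 14 = 50).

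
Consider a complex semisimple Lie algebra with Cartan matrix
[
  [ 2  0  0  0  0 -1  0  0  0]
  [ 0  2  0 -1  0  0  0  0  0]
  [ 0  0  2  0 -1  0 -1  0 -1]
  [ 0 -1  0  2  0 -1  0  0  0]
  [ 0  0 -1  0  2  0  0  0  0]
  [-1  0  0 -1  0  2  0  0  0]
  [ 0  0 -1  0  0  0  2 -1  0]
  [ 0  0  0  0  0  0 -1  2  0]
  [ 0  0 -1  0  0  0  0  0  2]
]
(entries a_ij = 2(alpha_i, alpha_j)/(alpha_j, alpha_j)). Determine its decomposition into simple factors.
The diagram associated to this matrix has two connected components: the simple roots {alpha_1, alpha_2, alpha_4, alpha_6} form a chain of 4 nodes with single edges (A_4), and {alpha_3, alpha_5, alpha_7, alpha_8, alpha_9} form a chain of 3 nodes with a fork of two nodes at one end (D_5). A semisimple Lie algebra decomposes uniquely as the direct sum of simple ideals, one per connected component of its Dynkin diagram, so g ≅ A_4 ⊕ D_5 (dimension 24 + 45 = 69).

type A_4 + type D_5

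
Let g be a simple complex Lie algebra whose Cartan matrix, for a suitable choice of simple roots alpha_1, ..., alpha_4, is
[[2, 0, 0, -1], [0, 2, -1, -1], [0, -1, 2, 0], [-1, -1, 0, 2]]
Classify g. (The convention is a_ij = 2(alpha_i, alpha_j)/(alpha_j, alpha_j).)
The matrix has rank 4 with 2's on the diagonal. Reading the off-diagonal entries as Dynkin edges (a single edge where a_ij = a_ji = -1; a double or triple edge where a_ij * a_ji = 2 or 3), the diagram is a chain of 4 nodes with single edges (A_4). One simple-root ordering that puts it in standard form is (alpha_1, alpha_4, alpha_2, alpha_3). So the algebra is type A_4, i.e. sl(5).

A_4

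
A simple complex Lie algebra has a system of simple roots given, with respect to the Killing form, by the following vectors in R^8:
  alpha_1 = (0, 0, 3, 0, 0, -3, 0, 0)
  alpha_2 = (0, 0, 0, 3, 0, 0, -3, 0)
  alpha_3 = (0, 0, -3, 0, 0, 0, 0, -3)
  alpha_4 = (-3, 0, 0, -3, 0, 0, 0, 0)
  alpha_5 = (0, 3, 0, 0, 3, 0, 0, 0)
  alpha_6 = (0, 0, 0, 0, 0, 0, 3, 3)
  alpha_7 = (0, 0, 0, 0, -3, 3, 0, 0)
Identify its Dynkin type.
type A_7

Compute the Cartan integers a_ij = 2(alpha_i, alpha_j)/(alpha_j, alpha_j); the resulting 7x7 Cartan matrix is
[[2, 0, -1, 0, 0, 0, -1], [0, 2, 0, -1, 0, -1, 0], [-1, 0, 2, 0, 0, -1, 0], [0, -1, 0, 2, 0, 0, 0], [0, 0, 0, 0, 2, 0, -1], [0, -1, -1, 0, 0, 2, 0], [-1, 0, 0, 0, -1, 0, 2]].
All simple roots have the same length, so the diagram is simply laced. The associated Dynkin diagram is a chain of 7 nodes with single edges (A_7), so the type is A_7 (the algebra sl(8)).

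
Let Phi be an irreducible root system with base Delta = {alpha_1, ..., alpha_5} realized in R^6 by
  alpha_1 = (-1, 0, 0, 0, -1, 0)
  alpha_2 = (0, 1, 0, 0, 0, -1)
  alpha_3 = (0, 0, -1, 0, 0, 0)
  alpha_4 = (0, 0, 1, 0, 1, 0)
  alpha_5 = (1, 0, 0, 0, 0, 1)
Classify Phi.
Compute the Cartan integers a_ij = 2(alpha_i, alpha_j)/(alpha_j, alpha_j); the resulting 5x5 Cartan matrix is
[[2, 0, 0, -1, -1], [0, 2, 0, 0, -1], [0, 0, 2, -1, 0], [-1, 0, -2, 2, 0], [-1, -1, 0, 0, 2]].
The roots have two lengths (squared-length ratio 2:1); the short ones are alpha_{3}. The associated Dynkin diagram is a chain of 5 nodes with a double edge at one end; the terminal node there is the unique short simple root (B_5), so the type is B_5 (the algebra so(11)).

B_5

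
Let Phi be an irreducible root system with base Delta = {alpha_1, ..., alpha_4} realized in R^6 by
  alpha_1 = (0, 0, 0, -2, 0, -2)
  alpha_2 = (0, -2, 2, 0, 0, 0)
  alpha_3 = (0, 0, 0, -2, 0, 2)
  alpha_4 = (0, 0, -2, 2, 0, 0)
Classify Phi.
Compute the Cartan integers a_ij = 2(alpha_i, alpha_j)/(alpha_j, alpha_j); the resulting 4x4 Cartan matrix is
[[2, 0, 0, -1], [0, 2, 0, -1], [0, 0, 2, -1], [-1, -1, -1, 2]].
All simple roots have the same length, so the diagram is simply laced. The associated Dynkin diagram is a chain of 2 nodes with a fork of two nodes at one end (D_4), so the type is D_4 (the algebra so(8)).

D_4 (so(8))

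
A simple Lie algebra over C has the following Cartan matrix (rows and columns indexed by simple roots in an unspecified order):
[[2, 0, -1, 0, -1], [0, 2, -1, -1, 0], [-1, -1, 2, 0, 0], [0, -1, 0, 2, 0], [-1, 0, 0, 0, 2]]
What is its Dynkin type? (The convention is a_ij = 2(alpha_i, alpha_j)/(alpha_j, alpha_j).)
The matrix has rank 5 with 2's on the diagonal. Reading the off-diagonal entries as Dynkin edges (a single edge where a_ij = a_ji = -1; a double or triple edge where a_ij * a_ji = 2 or 3), the diagram is a chain of 5 nodes with single edges (A_5). One simple-root ordering that puts it in standard form is (alpha_4, alpha_2, alpha_3, alpha_1, alpha_5). So the algebra is type A_5, i.e. sl(6).

A5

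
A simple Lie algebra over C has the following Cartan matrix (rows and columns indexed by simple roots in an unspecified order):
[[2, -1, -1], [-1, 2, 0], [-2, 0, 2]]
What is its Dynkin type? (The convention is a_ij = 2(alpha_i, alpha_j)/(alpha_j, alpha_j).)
The matrix has rank 3 with 2's on the diagonal. Reading the off-diagonal entries as Dynkin edges (a single edge where a_ij = a_ji = -1; a double or triple edge where a_ij * a_ji = 2 or 3), the diagram is a chain of 3 nodes with a double edge at one end; the terminal node there is the unique long simple root (C_3). One simple-root ordering that puts it in standard form is (alpha_2, alpha_1, alpha_3). So the algebra is type C_3, i.e. sp(6).

C3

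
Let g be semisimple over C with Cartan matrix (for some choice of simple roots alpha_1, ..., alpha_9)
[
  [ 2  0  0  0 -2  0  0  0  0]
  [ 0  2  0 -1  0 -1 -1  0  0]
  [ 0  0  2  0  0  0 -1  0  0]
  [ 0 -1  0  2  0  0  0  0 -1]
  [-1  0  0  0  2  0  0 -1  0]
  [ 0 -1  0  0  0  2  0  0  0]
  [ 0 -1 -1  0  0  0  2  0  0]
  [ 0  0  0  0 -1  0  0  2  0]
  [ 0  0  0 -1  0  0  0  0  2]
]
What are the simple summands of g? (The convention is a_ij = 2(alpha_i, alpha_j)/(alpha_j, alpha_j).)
type C_3 ⊕ type E_6

The diagram associated to this matrix has two connected components: the simple roots {alpha_1, alpha_5, alpha_8} form a chain of 3 nodes with a double edge at one end; the terminal node there is the unique long simple root (C_3), and {alpha_2, alpha_3, alpha_4, alpha_6, alpha_7, alpha_9} form a chain of 5 nodes with one extra node attached to the third node from one end (E_6). A semisimple Lie algebra decomposes uniquely as the direct sum of simple ideals, one per connected component of its Dynkin diagram, so g ≅ C_3 ⊕ E_6 (dimension 21 + 78 = 99).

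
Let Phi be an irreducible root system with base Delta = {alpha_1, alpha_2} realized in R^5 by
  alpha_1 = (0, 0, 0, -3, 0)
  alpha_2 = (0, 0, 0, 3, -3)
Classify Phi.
B2

Compute the Cartan integers a_ij = 2(alpha_i, alpha_j)/(alpha_j, alpha_j); the resulting 2x2 Cartan matrix is
[[2, -1], [-2, 2]].
The roots have two lengths (squared-length ratio 2:1); the short ones are alpha_{1}. The associated Dynkin diagram is a chain of 2 nodes with a double edge at one end; the terminal node there is the unique short simple root (B_2), so the type is B_2 (the algebra so(5)).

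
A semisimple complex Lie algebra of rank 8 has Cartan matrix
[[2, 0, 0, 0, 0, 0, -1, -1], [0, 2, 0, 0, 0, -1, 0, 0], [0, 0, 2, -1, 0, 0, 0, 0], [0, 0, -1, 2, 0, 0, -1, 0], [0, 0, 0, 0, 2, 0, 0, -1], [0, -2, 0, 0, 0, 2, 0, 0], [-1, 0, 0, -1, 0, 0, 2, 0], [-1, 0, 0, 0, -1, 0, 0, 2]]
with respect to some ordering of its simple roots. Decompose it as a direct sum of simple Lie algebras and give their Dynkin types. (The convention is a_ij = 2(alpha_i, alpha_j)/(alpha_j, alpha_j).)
The diagram associated to this matrix has two connected components: the simple roots {alpha_1, alpha_3, alpha_4, alpha_5, alpha_7, alpha_8} form a chain of 6 nodes with single edges (A_6), and {alpha_2, alpha_6} form a chain of 2 nodes with a double edge at one end; the terminal node there is the unique short simple root (B_2). A semisimple Lie algebra decomposes uniquely as the direct sum of simple ideals, one per connected component of its Dynkin diagram, so g ≅ A_6 ⊕ B_2 (dimension 48 + 10 = 58).

type A_6 + type B_2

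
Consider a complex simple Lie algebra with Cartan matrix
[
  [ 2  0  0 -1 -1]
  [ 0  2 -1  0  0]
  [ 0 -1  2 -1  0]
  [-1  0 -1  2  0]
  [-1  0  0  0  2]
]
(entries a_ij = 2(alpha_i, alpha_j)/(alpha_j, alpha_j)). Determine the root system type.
A_5

The matrix has rank 5 with 2's on the diagonal. Reading the off-diagonal entries as Dynkin edges (a single edge where a_ij = a_ji = -1; a double or triple edge where a_ij * a_ji = 2 or 3), the diagram is a chain of 5 nodes with single edges (A_5). One simple-root ordering that puts it in standard form is (alpha_5, alpha_1, alpha_4, alpha_3, alpha_2). So the algebra is type A_5, i.e. sl(6).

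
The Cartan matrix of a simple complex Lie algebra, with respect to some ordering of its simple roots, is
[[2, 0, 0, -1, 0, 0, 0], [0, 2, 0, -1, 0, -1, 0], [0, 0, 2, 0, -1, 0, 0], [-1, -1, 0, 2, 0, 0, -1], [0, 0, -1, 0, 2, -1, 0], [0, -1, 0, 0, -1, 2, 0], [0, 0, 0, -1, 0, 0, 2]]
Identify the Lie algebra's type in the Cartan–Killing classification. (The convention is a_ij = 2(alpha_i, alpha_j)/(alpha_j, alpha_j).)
The matrix has rank 7 with 2's on the diagonal. Reading the off-diagonal entries as Dynkin edges (a single edge where a_ij = a_ji = -1; a double or triple edge where a_ij * a_ji = 2 or 3), the diagram is a chain of 5 nodes with a fork of two nodes at one end (D_7). One simple-root ordering that puts it in standard form is (alpha_3, alpha_5, alpha_6, alpha_2, alpha_4, alpha_7, alpha_1). So the algebra is type D_7, i.e. so(14).

D_7 (so(14))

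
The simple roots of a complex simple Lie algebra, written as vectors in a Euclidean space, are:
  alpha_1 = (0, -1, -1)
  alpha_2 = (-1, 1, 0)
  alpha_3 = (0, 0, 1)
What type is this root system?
Compute the Cartan integers a_ij = 2(alpha_i, alpha_j)/(alpha_j, alpha_j); the resulting 3x3 Cartan matrix is
[[2, -1, -2], [-1, 2, 0], [-1, 0, 2]].
The roots have two lengths (squared-length ratio 2:1); the short ones are alpha_{3}. The associated Dynkin diagram is a chain of 3 nodes with a double edge at one end; the terminal node there is the unique short simple root (B_3), so the type is B_3 (the algebra so(7)).

type B_3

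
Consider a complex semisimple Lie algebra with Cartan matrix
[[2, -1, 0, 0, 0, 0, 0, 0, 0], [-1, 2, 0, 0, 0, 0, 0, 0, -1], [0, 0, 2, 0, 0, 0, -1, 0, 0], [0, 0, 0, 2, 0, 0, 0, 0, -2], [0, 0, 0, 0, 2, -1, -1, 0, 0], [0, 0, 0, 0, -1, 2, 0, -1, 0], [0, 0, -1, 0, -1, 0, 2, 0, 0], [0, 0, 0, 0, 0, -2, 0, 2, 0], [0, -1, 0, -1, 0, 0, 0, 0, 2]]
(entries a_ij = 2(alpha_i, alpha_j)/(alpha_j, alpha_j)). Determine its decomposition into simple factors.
The diagram associated to this matrix has two connected components: the simple roots {alpha_1, alpha_2, alpha_4, alpha_9} form a chain of 4 nodes with a double edge at one end; the terminal node there is the unique long simple root (C_4), and {alpha_3, alpha_5, alpha_6, alpha_7, alpha_8} form a chain of 5 nodes with a double edge at one end; the terminal node there is the unique long simple root (C_5). A semisimple Lie algebra decomposes uniquely as the direct sum of simple ideals, one per connected component of its Dynkin diagram, so g ≅ C_4 ⊕ C_5 (dimension 36 + 55 = 91).

C4 + C5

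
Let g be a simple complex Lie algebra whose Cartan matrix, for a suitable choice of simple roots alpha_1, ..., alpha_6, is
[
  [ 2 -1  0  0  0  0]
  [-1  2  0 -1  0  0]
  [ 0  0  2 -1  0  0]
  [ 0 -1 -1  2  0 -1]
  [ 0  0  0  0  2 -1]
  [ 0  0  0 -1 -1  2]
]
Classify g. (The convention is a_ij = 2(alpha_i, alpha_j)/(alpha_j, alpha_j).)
E_6

The matrix has rank 6 with 2's on the diagonal. Reading the off-diagonal entries as Dynkin edges (a single edge where a_ij = a_ji = -1; a double or triple edge where a_ij * a_ji = 2 or 3), the diagram is a chain of 5 nodes with one extra node attached to the third node from one end (E_6). One simple-root ordering that puts it in standard form is (alpha_5, alpha_3, alpha_6, alpha_4, alpha_2, alpha_1). So the algebra is type E_6.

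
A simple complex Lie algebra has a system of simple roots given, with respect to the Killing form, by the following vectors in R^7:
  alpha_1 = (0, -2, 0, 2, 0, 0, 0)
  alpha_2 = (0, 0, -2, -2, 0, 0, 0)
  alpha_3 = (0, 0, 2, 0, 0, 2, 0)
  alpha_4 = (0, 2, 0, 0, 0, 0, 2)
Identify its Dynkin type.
Compute the Cartan integers a_ij = 2(alpha_i, alpha_j)/(alpha_j, alpha_j); the resulting 4x4 Cartan matrix is
[[2, -1, 0, -1], [-1, 2, -1, 0], [0, -1, 2, 0], [-1, 0, 0, 2]].
All simple roots have the same length, so the diagram is simply laced. The associated Dynkin diagram is a chain of 4 nodes with single edges (A_4), so the type is A_4 (the algebra sl(5)).

A4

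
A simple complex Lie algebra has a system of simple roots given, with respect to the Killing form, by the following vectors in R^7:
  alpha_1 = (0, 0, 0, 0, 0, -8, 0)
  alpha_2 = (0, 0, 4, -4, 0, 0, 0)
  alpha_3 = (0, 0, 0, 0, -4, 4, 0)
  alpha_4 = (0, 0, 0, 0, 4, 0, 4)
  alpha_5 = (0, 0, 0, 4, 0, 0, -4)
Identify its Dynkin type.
C_5

Compute the Cartan integers a_ij = 2(alpha_i, alpha_j)/(alpha_j, alpha_j); the resulting 5x5 Cartan matrix is
[[2, 0, -2, 0, 0], [0, 2, 0, 0, -1], [-1, 0, 2, -1, 0], [0, 0, -1, 2, -1], [0, -1, 0, -1, 2]].
The roots have two lengths (squared-length ratio 2:1); the short ones are alpha_{2,3,4,5}. The associated Dynkin diagram is a chain of 5 nodes with a double edge at one end; the terminal node there is the unique long simple root (C_5), so the type is C_5 (the algebra sp(10)).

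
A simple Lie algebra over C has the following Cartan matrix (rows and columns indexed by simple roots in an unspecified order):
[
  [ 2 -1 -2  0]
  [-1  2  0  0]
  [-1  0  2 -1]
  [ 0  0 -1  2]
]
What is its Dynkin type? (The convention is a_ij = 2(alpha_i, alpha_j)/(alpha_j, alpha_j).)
F_4

The matrix has rank 4 with 2's on the diagonal. Reading the off-diagonal entries as Dynkin edges (a single edge where a_ij = a_ji = -1; a double or triple edge where a_ij * a_ji = 2 or 3), the diagram is a chain of 4 nodes with a double edge between the middle two (F_4). One simple-root ordering that puts it in standard form is (alpha_2, alpha_1, alpha_3, alpha_4). So the algebra is type F_4.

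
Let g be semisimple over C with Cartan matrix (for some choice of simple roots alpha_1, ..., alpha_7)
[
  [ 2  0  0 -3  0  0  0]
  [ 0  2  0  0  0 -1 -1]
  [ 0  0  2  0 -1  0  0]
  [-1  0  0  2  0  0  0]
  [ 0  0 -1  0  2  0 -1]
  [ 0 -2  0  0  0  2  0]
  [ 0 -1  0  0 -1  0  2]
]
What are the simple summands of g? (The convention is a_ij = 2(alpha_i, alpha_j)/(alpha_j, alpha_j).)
The diagram associated to this matrix has two connected components: the simple roots {alpha_2, alpha_3, alpha_5, alpha_6, alpha_7} form a chain of 5 nodes with a double edge at one end; the terminal node there is the unique long simple root (C_5), and {alpha_1, alpha_4} form two nodes joined by a triple edge (G_2). A semisimple Lie algebra decomposes uniquely as the direct sum of simple ideals, one per connected component of its Dynkin diagram, so g ≅ C_5 ⊕ G_2 (dimension 55 + 14 = 69).

C_5 + G_2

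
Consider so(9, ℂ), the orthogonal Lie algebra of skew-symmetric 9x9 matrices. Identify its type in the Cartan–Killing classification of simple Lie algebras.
This is so(9) with 9 odd, which has dimension 9(9-1)/2 = 36 and rank (9-1)/2 = 4. In the classification of classical Lie algebras, the orthogonal algebra so(2n+1) in an odd number of variables has type B_n; here n = 4, so the Dynkin diagram is a chain of 4 nodes with a double edge at one end; the terminal node there is the unique short simple root (B_4). Hence the type is B_4.

B_4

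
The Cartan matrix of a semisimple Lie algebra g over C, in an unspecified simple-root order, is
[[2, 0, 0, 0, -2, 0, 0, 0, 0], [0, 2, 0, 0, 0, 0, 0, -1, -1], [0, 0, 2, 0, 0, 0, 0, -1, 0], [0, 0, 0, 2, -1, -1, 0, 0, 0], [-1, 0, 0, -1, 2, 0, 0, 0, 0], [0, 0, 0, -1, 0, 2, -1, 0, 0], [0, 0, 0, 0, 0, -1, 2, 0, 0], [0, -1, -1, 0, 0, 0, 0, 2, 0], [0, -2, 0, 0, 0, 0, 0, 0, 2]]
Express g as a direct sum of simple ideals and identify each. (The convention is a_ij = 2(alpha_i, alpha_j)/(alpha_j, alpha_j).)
C4 + C5

The diagram associated to this matrix has two connected components: the simple roots {alpha_2, alpha_3, alpha_8, alpha_9} form a chain of 4 nodes with a double edge at one end; the terminal node there is the unique long simple root (C_4), and {alpha_1, alpha_4, alpha_5, alpha_6, alpha_7} form a chain of 5 nodes with a double edge at one end; the terminal node there is the unique long simple root (C_5). A semisimple Lie algebra decomposes uniquely as the direct sum of simple ideals, one per connected component of its Dynkin diagram, so g ≅ C_4 ⊕ C_5 (dimension 36 + 55 = 91).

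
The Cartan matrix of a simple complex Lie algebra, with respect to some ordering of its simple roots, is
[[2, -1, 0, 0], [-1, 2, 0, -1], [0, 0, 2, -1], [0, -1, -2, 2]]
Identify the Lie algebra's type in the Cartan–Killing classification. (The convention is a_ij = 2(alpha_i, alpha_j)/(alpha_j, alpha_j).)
The matrix has rank 4 with 2's on the diagonal. Reading the off-diagonal entries as Dynkin edges (a single edge where a_ij = a_ji = -1; a double or triple edge where a_ij * a_ji = 2 or 3), the diagram is a chain of 4 nodes with a double edge at one end; the terminal node there is the unique short simple root (B_4). One simple-root ordering that puts it in standard form is (alpha_1, alpha_2, alpha_4, alpha_3). So the algebra is type B_4, i.e. so(9).

B_4 (so(9))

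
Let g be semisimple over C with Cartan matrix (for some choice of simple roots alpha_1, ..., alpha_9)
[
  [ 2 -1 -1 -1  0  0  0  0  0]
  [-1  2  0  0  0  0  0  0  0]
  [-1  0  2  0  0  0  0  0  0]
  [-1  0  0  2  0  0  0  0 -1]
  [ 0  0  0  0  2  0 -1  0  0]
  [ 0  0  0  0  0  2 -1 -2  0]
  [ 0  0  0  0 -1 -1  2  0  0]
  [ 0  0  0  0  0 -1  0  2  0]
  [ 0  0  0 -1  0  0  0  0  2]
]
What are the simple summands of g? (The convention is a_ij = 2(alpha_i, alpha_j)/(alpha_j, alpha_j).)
The diagram associated to this matrix has two connected components: the simple roots {alpha_5, alpha_6, alpha_7, alpha_8} form a chain of 4 nodes with a double edge at one end; the terminal node there is the unique short simple root (B_4), and {alpha_1, alpha_2, alpha_3, alpha_4, alpha_9} form a chain of 3 nodes with a fork of two nodes at one end (D_5). A semisimple Lie algebra decomposes uniquely as the direct sum of simple ideals, one per connected component of its Dynkin diagram, so g ≅ B_4 ⊕ D_5 (dimension 36 + 45 = 81).

type B_4 ⊕ type D_5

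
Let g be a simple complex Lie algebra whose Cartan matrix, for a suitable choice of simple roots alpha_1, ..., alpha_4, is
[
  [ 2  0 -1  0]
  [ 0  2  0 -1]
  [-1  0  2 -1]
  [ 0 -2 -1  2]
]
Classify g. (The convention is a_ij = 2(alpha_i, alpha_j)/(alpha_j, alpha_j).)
B_4

The matrix has rank 4 with 2's on the diagonal. Reading the off-diagonal entries as Dynkin edges (a single edge where a_ij = a_ji = -1; a double or triple edge where a_ij * a_ji = 2 or 3), the diagram is a chain of 4 nodes with a double edge at one end; the terminal node there is the unique short simple root (B_4). One simple-root ordering that puts it in standard form is (alpha_1, alpha_3, alpha_4, alpha_2). So the algebra is type B_4, i.e. so(9).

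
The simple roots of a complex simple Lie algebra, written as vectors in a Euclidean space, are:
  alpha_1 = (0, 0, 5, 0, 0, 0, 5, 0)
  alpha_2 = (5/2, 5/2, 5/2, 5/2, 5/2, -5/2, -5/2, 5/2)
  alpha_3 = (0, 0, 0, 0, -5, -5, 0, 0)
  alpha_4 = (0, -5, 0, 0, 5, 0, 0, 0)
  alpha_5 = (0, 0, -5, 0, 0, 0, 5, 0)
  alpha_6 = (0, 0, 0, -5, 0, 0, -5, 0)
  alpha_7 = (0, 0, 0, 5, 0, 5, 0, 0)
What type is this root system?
E_7

Compute the Cartan integers a_ij = 2(alpha_i, alpha_j)/(alpha_j, alpha_j); the resulting 7x7 Cartan matrix is
[[2, 0, 0, 0, 0, -1, 0], [0, 2, 0, 0, -1, 0, 0], [0, 0, 2, -1, 0, 0, -1], [0, 0, -1, 2, 0, 0, 0], [0, -1, 0, 0, 2, -1, 0], [-1, 0, 0, 0, -1, 2, -1], [0, 0, -1, 0, 0, -1, 2]].
All simple roots have the same length, so the diagram is simply laced. The associated Dynkin diagram is a chain of 6 nodes with one extra node attached to the third node from one end (E_7), so the type is E_7.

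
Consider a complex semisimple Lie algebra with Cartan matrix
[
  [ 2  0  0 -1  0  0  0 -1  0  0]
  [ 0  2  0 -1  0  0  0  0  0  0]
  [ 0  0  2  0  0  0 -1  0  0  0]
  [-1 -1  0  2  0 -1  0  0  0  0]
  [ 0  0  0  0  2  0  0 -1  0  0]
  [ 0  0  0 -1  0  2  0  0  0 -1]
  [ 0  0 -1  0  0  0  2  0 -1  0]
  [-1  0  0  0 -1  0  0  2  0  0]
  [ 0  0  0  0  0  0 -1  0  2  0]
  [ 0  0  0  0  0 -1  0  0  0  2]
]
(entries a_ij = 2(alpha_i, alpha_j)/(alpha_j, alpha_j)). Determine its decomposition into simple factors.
The diagram associated to this matrix has two connected components: the simple roots {alpha_3, alpha_7, alpha_9} form a chain of 3 nodes with single edges (A_3), and {alpha_1, alpha_2, alpha_4, alpha_5, alpha_6, alpha_8, alpha_10} form a chain of 6 nodes with one extra node attached to the third node from one end (E_7). A semisimple Lie algebra decomposes uniquely as the direct sum of simple ideals, one per connected component of its Dynkin diagram, so g ≅ A_3 ⊕ E_7 (dimension 15 + 133 = 148).

A3 ⊕ E7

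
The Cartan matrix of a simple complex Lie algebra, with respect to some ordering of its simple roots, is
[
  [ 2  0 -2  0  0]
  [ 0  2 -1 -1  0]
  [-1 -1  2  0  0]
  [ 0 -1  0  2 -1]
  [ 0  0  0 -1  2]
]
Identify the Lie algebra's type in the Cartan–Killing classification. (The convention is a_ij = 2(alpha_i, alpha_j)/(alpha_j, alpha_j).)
The matrix has rank 5 with 2's on the diagonal. Reading the off-diagonal entries as Dynkin edges (a single edge where a_ij = a_ji = -1; a double or triple edge where a_ij * a_ji = 2 or 3), the diagram is a chain of 5 nodes with a double edge at one end; the terminal node there is the unique long simple root (C_5). One simple-root ordering that puts it in standard form is (alpha_5, alpha_4, alpha_2, alpha_3, alpha_1). So the algebra is type C_5, i.e. sp(10).

C_5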